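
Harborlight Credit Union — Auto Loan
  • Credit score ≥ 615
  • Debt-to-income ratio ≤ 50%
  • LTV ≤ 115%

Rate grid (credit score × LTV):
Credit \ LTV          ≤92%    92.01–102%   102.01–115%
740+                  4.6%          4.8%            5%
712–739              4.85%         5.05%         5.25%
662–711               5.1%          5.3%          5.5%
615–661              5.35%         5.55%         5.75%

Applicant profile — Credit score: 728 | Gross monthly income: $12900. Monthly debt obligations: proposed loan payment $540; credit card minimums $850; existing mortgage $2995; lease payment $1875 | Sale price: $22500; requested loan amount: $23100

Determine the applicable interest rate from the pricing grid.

5.25%

Credit score 728 ≥ 615; Total monthly debts = (540 + 850 + 2,995 + 1,875) = 6,260. DTI = 6,260/12,900 = 48.5% ≤ 50%
Loan-to-value = 23,100/22,500 = 102.7% — pass (115% max)
Score 728 is in the 712–739 band; LTV 102.7% is in the 102.01–115% band → 5.25%.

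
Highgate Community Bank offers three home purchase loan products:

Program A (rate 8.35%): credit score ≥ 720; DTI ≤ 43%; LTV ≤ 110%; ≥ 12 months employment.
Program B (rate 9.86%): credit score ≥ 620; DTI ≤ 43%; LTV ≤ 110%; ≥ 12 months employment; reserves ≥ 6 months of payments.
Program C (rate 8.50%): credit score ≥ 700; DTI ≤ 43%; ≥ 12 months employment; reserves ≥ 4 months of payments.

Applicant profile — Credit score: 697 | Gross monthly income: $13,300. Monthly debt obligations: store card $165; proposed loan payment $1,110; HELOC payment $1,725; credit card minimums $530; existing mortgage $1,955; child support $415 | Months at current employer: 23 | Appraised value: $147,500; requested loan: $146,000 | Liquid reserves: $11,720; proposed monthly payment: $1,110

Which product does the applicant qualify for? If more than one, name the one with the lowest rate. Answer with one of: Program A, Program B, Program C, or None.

Total debts = (165 + 1,110 + 1,725 + 530 + 1,955 + 415) = 5,900; DTI = 5,900/13,300 = 44.4%.
LTV = 146,000/147,500 = 99%.
Reserves = 11,720/1,110 = 10.6 months.
Program A: score 697 < 720; DTI 44.4% > 43%; LTV 99% ≤ 110%; employment 23 ≥ 12 mo → does not qualify.
Program B: score 697 ≥ 620; DTI 44.4% > 43%; LTV 99% ≤ 110%; employment 23 ≥ 12 mo; reserves 10.6 ≥ 6 mo → does not qualify.
Program C: score 697 < 700; DTI 44.4% > 43%; employment 23 ≥ 12 mo; reserves 10.6 ≥ 4 mo → does not qualify.

None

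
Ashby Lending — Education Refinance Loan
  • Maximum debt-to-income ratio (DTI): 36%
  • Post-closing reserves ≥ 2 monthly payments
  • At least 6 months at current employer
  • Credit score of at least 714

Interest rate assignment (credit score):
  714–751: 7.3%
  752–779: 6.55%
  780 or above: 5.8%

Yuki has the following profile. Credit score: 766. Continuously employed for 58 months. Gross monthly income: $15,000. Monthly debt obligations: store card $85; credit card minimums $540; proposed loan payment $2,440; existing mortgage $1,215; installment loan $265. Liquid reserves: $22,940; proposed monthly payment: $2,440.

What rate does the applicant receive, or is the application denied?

Approved at 6.55%

Credit score 766 ≥ 714 (meets minimum)
Total monthly debts = (85 + 540 + 2,440 + 1,215 + 265) = 4,545. Debt-to-income = 4,545/15,000 = 30.3% — meets 36% limit
Employment 58 ≥ 6 months
Liquid reserves cover 22,940/2,440 = 9.4 months — ≥ 2 required
All requirements met. Score 766 falls in the 752–779 tier → 6.55%.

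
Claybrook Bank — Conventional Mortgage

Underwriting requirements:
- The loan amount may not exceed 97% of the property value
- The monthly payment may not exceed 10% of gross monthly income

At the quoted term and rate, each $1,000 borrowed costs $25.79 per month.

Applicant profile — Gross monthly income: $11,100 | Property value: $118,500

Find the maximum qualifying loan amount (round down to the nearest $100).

$43,000

Payment cap: 10% × $11,100 = $1,110/month.
At $25.79 per $1,000, that supports 1,110/25.79 × 1,000 ≈ $43,039 → $43,000.
LTV cap: 97% × $118,500 = $114,945 → $114,900.
Binding constraint: payment-to-income.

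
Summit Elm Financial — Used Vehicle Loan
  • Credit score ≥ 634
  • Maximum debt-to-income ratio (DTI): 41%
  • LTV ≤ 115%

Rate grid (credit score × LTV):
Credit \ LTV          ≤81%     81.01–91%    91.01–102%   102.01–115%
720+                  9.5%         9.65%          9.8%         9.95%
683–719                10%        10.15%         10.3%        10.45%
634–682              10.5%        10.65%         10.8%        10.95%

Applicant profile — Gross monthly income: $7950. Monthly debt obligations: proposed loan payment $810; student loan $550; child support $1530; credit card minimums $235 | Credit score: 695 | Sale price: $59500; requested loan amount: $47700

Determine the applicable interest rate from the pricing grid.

Credit score 695 ≥ 634; Total monthly debts = (810 + 550 + 1,530 + 235) = 3,125. Debt-to-income = 3,125/7,950 = 39.3% — meets 41% limit
LTV: 47,700 ÷ 59,500 = 80.2%, within 115% cap
Credit 695 → row 683–719; LTV 80.2% → column ≤81%. Grid cell → 10%.

10%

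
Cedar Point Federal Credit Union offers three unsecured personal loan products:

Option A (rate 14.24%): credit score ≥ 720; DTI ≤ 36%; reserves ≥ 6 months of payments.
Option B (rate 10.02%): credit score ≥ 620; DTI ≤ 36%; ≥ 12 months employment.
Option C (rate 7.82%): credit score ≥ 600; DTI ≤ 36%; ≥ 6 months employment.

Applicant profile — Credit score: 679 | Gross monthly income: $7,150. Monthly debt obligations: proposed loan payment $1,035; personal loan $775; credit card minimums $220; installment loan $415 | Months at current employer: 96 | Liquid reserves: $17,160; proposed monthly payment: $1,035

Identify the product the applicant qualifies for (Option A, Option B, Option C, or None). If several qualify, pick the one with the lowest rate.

Total debts = (1,035 + 775 + 220 + 415) = 2,445; DTI = 2,445/7,150 = 34.2%.
Reserves = 17,160/1,035 = 16.6 months.
Option A: score 679 < 720; DTI 34.2% ≤ 36%; reserves 16.6 ≥ 6 mo → does not qualify.
Option B: score 679 ≥ 620; DTI 34.2% ≤ 36%; employment 96 ≥ 12 mo → qualifies.
Option C: score 679 ≥ 600; DTI 34.2% ≤ 36%; employment 96 ≥ 6 mo → qualifies.
Qualifying: Option B, Option C. Lowest rate is 7.82% → Option C.

Option C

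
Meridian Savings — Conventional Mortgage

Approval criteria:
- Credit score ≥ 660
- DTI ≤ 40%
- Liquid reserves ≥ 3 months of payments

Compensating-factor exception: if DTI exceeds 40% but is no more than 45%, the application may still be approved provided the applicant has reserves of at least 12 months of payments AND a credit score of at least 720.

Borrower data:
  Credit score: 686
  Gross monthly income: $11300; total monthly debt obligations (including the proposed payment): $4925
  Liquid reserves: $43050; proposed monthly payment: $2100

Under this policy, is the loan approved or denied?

Credit score 686 ≥ 660 (meets base)
DTI = 4,925/11,300 = 43.6% > 40% — standard DTI limit exceeded.
Reserves: 43,050 ÷ 2,100 = 20.5 months (meets 3-month minimum)
DTI 43.6% is within the 40%–45% exception band; checking compensating factors.
Reserves 20.5 ≥ 12 months; credit score 686 < 720.
Compensating-factor requirement not fully met.

Denied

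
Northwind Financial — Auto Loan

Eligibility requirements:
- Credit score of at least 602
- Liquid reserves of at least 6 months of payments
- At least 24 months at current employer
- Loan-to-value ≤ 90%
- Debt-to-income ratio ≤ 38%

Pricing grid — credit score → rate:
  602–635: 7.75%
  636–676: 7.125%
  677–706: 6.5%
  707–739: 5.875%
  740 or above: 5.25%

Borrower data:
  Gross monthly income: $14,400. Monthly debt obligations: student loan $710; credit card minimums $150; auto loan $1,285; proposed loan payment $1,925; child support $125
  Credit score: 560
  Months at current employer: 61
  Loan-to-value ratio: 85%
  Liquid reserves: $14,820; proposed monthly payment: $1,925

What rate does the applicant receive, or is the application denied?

Credit score 560 < 602 (below minimum)
Total monthly debts = (710 + 150 + 1,285 + 1,925 + 125) = 4,195. DTI: 4,195 ÷ 14,400 = 29.1%, within the 38% cap
Reserves = 14,820/1,925 = 7.7 months ≥ 6
LTV 85% ≤ 90%
Employment 61 ≥ 24 months
Not all requirements met → denied.

Denied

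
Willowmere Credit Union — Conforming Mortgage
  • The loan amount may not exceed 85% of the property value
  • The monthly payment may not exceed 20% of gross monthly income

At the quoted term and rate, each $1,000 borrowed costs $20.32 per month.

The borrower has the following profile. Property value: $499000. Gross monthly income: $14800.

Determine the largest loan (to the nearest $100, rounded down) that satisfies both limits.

Payment cap: 20% × $14,800 = $2,960/month.
At $20.32 per $1,000, that supports 2,960/20.32 × 1,000 ≈ $145,669 → $145,600.
LTV cap: 85% × $499,000 = $424,150 → $424,100.
Binding constraint: payment-to-income.

$145,600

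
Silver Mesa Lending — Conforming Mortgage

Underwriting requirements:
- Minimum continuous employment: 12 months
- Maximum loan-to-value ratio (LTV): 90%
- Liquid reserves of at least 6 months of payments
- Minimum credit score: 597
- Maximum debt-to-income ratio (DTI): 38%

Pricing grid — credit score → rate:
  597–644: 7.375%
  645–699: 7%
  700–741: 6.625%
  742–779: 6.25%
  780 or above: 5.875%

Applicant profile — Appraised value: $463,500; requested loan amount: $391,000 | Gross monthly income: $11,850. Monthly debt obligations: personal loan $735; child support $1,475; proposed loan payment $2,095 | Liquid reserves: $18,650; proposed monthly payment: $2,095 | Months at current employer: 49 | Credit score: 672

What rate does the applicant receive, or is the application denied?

Approved at 7%

Credit score 672 ≥ 597 (meets minimum)
Reserves = 18,650/2,095 = 8.9 months ≥ 6
Total monthly debts = (735 + 1,475 + 2,095) = 4,305. Debt-to-income = 4,305/11,850 = 36.3% — meets 38% limit
Employment 49 ≥ 12 months
LTV: 391,000 ÷ 463,500 = 84.4%, within 90% cap
All requirements met. Score 672 falls in the 645–699 tier → 7%.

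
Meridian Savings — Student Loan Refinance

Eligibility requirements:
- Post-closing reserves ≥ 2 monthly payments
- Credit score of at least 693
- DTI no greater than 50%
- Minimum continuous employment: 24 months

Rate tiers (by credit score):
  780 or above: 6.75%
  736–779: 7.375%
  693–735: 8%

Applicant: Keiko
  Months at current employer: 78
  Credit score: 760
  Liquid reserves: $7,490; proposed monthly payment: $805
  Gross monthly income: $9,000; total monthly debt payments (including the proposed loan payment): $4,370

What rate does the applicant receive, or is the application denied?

Credit score 760 ≥ 693 (meets minimum)
Employment 78 ≥ 24 months
Reserves: 7,490 ÷ 805 = 9.3 months (meets 2-month minimum)
DTI = 4,370/9,000 = 48.6% ≤ 50%
All requirements met. Score 760 falls in the 736–779 tier → 7.375%.

Approved at 7.375%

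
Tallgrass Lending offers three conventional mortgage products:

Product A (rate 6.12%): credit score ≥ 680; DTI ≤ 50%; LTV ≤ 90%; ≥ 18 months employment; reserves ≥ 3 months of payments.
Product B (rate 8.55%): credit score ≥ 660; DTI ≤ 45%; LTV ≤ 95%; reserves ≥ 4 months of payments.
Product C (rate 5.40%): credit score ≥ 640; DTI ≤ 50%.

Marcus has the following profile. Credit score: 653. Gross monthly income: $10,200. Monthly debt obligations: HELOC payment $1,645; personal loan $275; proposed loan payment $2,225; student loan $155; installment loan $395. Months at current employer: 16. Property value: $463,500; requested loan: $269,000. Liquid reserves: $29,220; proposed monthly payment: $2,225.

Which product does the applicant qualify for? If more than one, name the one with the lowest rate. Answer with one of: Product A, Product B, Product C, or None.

Product C

Total debts = (1,645 + 275 + 2,225 + 155 + 395) = 4,695; DTI = 4,695/10,200 = 46%.
LTV = 269,000/463,500 = 58%.
Reserves = 29,220/2,225 = 13.1 months.
Product A: score 653 < 680; DTI 46% ≤ 50%; LTV 58% ≤ 90%; employment 16 < 18 mo; reserves 13.1 ≥ 3 mo → does not qualify.
Product B: score 653 < 660; DTI 46% > 45%; LTV 58% ≤ 95%; reserves 13.1 ≥ 4 mo → does not qualify.
Product C: score 653 ≥ 640; DTI 46% ≤ 50% → qualifies.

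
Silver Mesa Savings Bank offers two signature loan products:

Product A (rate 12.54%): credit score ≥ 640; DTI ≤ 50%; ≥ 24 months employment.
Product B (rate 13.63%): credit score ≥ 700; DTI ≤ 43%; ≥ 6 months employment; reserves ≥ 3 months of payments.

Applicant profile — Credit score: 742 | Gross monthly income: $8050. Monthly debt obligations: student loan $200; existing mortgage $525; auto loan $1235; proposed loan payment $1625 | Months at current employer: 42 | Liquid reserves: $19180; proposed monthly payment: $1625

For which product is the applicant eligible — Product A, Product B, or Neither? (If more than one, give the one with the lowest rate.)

Total debts = (200 + 525 + 1,235 + 1,625) = 3,585; DTI = 3,585/8,050 = 44.5%.
Reserves = 19,180/1,625 = 11.8 months.
Product A: score 742 ≥ 640; DTI 44.5% ≤ 50%; employment 42 ≥ 24 mo → qualifies.
Product B: score 742 ≥ 700; DTI 44.5% > 43%; employment 42 ≥ 6 mo; reserves 11.8 ≥ 3 mo → does not qualify.

Product A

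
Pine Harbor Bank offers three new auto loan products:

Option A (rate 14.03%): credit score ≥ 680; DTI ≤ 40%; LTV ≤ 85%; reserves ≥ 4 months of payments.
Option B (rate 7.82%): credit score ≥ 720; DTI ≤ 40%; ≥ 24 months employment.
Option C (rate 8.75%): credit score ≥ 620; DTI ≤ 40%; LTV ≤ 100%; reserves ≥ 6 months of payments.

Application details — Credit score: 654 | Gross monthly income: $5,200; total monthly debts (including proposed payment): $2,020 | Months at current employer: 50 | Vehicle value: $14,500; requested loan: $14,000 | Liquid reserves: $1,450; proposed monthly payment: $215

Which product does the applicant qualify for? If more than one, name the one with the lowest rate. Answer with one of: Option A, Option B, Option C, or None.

Option C

DTI = 2,020/5,200 = 38.8%.
LTV = 14,000/14,500 = 96.6%.
Reserves = 1,450/215 = 6.7 months.
Option A: score 654 < 680; DTI 38.8% ≤ 40%; LTV 96.6% > 85%; reserves 6.7 ≥ 4 mo → does not qualify.
Option B: score 654 < 720; DTI 38.8% ≤ 40%; employment 50 ≥ 24 mo → does not qualify.
Option C: score 654 ≥ 620; DTI 38.8% ≤ 40%; LTV 96.6% ≤ 100%; reserves 6.7 ≥ 6 mo → qualifies.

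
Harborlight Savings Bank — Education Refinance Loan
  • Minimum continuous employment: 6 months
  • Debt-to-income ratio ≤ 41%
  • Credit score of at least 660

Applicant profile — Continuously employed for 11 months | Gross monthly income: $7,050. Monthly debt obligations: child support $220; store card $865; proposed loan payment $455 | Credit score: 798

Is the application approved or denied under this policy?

Approved

Employment 11 ≥ 6 months
Total monthly debts = (220 + 865 + 455) = 1,540. Debt-to-income = 1,540/7,050 = 21.8% — meets 41% limit
Credit score 798 ≥ 660 (meets)
All criteria satisfied.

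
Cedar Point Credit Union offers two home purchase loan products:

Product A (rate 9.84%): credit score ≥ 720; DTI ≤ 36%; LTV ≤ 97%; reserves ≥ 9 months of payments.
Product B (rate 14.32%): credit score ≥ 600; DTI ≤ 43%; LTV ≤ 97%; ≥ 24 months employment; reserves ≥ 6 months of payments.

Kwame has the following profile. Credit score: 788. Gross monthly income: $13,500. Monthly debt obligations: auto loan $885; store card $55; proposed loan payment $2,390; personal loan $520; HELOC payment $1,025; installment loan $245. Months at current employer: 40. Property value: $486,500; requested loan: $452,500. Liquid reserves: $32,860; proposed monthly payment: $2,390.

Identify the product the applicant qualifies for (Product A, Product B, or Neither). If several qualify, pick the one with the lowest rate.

Total debts = (885 + 55 + 2,390 + 520 + 1,025 + 245) = 5,120; DTI = 5,120/13,500 = 37.9%.
LTV = 452,500/486,500 = 93%.
Reserves = 32,860/2,390 = 13.7 months.
Product A: score 788 ≥ 720; DTI 37.9% > 36%; LTV 93% ≤ 97%; reserves 13.7 ≥ 9 mo → does not qualify.
Product B: score 788 ≥ 600; DTI 37.9% ≤ 43%; LTV 93% ≤ 97%; employment 40 ≥ 24 mo; reserves 13.7 ≥ 6 mo → qualifies.

Product B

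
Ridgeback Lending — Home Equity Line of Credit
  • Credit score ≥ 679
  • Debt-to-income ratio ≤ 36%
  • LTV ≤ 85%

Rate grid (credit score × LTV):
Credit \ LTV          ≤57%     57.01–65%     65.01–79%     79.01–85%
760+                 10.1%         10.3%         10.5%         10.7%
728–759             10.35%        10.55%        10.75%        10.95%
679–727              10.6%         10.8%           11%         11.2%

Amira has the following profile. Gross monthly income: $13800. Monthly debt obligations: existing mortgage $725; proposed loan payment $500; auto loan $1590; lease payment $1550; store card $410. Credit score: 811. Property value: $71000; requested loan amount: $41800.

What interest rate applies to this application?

Credit score 811 ≥ 679; Total monthly debts = (725 + 500 + 1,590 + 1,550 + 410) = 4,775. DTI: 4,775 ÷ 13,800 = 34.6%, within the 36% cap
Loan-to-value = 41,800/71,000 = 58.9% — pass (85% max)
Credit 811 → row 760+; LTV 58.9% → column 57.01–65%. Grid cell → 10.3%.

10.3%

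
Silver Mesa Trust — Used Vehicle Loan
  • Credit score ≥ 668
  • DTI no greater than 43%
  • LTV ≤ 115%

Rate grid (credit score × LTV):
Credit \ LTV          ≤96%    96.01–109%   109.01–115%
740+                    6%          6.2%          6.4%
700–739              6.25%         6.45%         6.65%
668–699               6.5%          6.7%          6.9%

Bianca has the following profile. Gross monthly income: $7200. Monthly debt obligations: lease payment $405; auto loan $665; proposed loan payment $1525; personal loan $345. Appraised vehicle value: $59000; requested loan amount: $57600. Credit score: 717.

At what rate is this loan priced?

Credit score 717 ≥ 668; Total monthly debts = (405 + 665 + 1,525 + 345) = 2,940. DTI: 2,940 ÷ 7,200 = 40.8%, within the 43% cap
Loan-to-value = 57,600/59,000 = 97.6% — pass (115% max)
Score 717 is in the 700–739 band; LTV 97.6% is in the 96.01–109% band → 6.45%.

6.45%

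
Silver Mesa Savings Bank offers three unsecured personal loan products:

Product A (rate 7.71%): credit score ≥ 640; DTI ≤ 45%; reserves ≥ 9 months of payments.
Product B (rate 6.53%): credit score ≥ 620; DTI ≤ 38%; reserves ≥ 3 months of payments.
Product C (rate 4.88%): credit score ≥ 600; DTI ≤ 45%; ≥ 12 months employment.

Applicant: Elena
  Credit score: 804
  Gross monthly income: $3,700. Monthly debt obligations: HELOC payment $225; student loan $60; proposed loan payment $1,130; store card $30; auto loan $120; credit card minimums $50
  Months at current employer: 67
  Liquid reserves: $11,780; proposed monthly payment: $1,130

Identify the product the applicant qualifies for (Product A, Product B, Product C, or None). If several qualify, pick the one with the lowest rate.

Product C

Total debts = (225 + 60 + 1,130 + 30 + 120 + 50) = 1,615; DTI = 1,615/3,700 = 43.6%.
Reserves = 11,780/1,130 = 10.4 months.
Product A: score 804 ≥ 640; DTI 43.6% ≤ 45%; reserves 10.4 ≥ 9 mo → qualifies.
Product B: score 804 ≥ 620; DTI 43.6% > 38%; reserves 10.4 ≥ 3 mo → does not qualify.
Product C: score 804 ≥ 600; DTI 43.6% ≤ 45%; employment 67 ≥ 12 mo → qualifies.
Qualifying: Product A, Product C. Lowest rate is 4.88% → Product C.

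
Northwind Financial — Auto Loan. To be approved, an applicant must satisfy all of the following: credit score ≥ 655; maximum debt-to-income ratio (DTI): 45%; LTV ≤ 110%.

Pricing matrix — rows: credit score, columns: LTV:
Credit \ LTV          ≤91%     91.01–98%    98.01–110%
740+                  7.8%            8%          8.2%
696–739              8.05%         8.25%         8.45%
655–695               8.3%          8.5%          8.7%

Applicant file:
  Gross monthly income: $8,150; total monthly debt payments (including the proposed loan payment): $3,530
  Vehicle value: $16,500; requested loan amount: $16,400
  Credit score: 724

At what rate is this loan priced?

8.45%

Credit score 724 ≥ 655; DTI: 3,530 ÷ 8,150 = 43.3%, within the 45% cap
LTV = 16,400/16,500 = 99.4% ≤ 110%
Credit 724 → row 696–739; LTV 99.4% → column 98.01–110%. Grid cell → 8.45%.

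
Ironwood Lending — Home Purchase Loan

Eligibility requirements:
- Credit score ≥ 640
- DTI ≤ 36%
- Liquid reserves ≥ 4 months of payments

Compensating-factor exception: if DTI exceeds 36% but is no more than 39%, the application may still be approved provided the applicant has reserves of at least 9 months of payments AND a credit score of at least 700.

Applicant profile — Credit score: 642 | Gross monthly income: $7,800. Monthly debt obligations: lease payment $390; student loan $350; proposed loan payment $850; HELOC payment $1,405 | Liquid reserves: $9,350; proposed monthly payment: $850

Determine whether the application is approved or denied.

Credit score 642 ≥ 640 (meets base)
Total debts = (390 + 350 + 850 + 1,405) = 2,995. DTI = 2,995/7,800 = 38.4% > 36% — standard DTI limit exceeded.
Reserves: 9,350 ÷ 850 = 11.0 months (meets 4-month minimum)
DTI 38.4% is within the 36%–39% exception band; checking compensating factors.
Override check — reserves: 11.0 mo (ok); score: 642 (below 700).
Override conditions not both satisfied; exception does not apply.

Denied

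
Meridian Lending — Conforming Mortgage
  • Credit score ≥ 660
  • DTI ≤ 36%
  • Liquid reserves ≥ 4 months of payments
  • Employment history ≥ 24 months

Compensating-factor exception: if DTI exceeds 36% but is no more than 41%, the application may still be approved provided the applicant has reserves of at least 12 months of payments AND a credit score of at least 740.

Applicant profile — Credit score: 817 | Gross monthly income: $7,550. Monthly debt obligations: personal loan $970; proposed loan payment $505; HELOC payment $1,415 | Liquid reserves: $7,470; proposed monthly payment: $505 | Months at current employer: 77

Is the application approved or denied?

Credit score 817 ≥ 660 (meets base)
Total debts = (970 + 505 + 1,415) = 2,890. DTI = 2,890/7,550 = 38.3% > 36% — standard DTI limit exceeded.
Liquid reserves cover 7,470/505 = 14.8 months — ≥ 4 required
Employment 77 ≥ 24 months
38.3% falls in the override range (36%–41%), so the compensating-factor test applies.
Override check — reserves: 14.8 mo (ok); score: 817 (ok).
Both compensating conditions met → exception applies.

Approved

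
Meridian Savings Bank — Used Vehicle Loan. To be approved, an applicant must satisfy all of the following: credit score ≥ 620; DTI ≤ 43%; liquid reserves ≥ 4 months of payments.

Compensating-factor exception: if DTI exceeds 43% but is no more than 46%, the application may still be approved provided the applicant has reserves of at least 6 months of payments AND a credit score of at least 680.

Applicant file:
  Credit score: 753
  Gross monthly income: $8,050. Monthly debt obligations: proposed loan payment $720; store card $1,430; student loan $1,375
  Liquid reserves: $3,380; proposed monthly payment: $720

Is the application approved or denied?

Credit score 753 ≥ 620 (meets base)
Total debts = (720 + 1,430 + 1,375) = 3,525. DTI: 3,525 ÷ 8,050 = 43.8%, over the 43% base limit.
Liquid reserves cover 3,380/720 = 4.7 months — ≥ 4 required
DTI 43.8% is within the 43%–46% exception band; checking compensating factors.
Reserves 4.7 < 6 months; credit score 753 ≥ 680.
Override conditions not both satisfied; exception does not apply.

Denied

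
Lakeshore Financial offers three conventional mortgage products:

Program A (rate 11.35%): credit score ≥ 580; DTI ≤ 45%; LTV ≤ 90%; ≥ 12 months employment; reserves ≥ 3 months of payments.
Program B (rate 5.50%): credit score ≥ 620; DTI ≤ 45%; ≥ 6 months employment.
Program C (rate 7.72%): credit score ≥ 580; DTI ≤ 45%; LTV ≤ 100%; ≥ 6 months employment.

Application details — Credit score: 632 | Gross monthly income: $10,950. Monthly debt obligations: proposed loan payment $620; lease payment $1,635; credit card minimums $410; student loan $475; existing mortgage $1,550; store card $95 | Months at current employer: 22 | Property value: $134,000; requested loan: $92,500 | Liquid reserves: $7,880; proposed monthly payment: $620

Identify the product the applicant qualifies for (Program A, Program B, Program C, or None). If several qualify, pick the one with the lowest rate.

Total debts = (620 + 1,635 + 410 + 475 + 1,550 + 95) = 4,785; DTI = 4,785/10,950 = 43.7%.
LTV = 92,500/134,000 = 69%.
Reserves = 7,880/620 = 12.7 months.
Program A: score 632 ≥ 580; DTI 43.7% ≤ 45%; LTV 69% ≤ 90%; employment 22 ≥ 12 mo; reserves 12.7 ≥ 3 mo → qualifies.
Program B: score 632 ≥ 620; DTI 43.7% ≤ 45%; employment 22 ≥ 6 mo → qualifies.
Program C: score 632 ≥ 580; DTI 43.7% ≤ 45%; LTV 69% ≤ 100%; employment 22 ≥ 6 mo → qualifies.
Qualifying: Program A, Program B, Program C. Lowest rate is 5.50% → Program B.

Program B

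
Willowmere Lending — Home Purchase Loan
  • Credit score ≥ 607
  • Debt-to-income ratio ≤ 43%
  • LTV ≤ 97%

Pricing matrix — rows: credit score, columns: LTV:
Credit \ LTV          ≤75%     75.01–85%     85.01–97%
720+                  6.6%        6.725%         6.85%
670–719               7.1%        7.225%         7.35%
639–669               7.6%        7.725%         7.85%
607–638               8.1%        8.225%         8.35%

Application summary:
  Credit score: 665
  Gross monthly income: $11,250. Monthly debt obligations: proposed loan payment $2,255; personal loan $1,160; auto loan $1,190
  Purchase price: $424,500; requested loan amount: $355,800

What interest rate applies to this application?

Credit score 665 ≥ 607; Total monthly debts = (2,255 + 1,160 + 1,190) = 4,605. DTI = 4,605/11,250 = 40.9% ≤ 43%
LTV = 355,800/424,500 = 83.8% ≤ 97%
Credit 665 → row 639–669; LTV 83.8% → column 75.01–85%. Grid cell → 7.725%.

7.725%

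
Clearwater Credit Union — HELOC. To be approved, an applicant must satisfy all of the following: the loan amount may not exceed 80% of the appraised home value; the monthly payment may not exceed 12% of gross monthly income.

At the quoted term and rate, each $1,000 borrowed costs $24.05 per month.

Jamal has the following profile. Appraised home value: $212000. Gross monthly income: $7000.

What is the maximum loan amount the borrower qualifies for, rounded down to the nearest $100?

Payment cap: 12% × $7,000 = $840/month.
At $24.05 per $1,000, that supports 840/24.05 × 1,000 ≈ $34,927 → $34,900.
LTV cap: 80% × $212,000 = $169,600 → $169,600.
Binding constraint: payment-to-income.

$34,900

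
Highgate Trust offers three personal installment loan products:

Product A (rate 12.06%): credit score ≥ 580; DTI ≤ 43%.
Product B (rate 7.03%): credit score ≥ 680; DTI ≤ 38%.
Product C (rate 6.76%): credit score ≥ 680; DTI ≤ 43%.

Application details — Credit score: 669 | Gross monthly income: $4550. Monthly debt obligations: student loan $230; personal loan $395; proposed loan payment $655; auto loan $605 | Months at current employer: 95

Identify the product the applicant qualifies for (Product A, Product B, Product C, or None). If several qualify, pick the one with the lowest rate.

Product A

Total debts = (230 + 395 + 655 + 605) = 1,885; DTI = 1,885/4,550 = 41.4%.
Product A: score 669 ≥ 580; DTI 41.4% ≤ 43% → qualifies.
Product B: score 669 < 680; DTI 41.4% > 38% → does not qualify.
Product C: score 669 < 680; DTI 41.4% ≤ 43% → does not qualify.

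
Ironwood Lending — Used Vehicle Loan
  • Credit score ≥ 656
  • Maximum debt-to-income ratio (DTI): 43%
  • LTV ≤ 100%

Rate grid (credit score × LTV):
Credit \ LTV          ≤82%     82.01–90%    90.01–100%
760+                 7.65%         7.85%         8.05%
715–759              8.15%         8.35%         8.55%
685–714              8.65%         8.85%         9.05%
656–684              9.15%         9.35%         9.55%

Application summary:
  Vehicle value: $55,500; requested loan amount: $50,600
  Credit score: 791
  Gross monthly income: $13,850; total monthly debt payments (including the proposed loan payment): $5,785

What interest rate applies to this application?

Credit score 791 ≥ 656; Debt-to-income = 5,785/13,850 = 41.8% — meets 43% limit
LTV: 50,600 ÷ 55,500 = 91.2%, within 100% cap
Row: 791 falls in 760+. Column: 91.2% falls in 90.01–100%. Rate = 8.05%.

8.05%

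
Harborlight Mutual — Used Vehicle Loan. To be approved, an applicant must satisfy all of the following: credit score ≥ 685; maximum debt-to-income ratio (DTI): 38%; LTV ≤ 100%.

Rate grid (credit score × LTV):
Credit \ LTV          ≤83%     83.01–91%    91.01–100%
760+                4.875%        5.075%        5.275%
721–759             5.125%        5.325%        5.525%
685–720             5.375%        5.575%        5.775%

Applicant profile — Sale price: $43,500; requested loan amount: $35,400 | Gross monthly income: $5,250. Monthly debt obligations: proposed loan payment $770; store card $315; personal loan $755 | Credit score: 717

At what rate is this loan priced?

Credit score 717 ≥ 685; Total monthly debts = (770 + 315 + 755) = 1,840. Debt-to-income = 1,840/5,250 = 35% — meets 38% limit
LTV: 35,400 ÷ 43,500 = 81.4%, within 100% cap
Score 717 is in the 685–720 band; LTV 81.4% is in the ≤83% band → 5.375%.

5.375%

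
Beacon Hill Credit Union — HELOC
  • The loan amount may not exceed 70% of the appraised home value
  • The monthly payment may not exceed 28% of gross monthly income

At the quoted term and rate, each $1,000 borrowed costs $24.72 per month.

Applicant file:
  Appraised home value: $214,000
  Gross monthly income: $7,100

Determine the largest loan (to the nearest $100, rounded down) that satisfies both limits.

$80,400

Payment cap: 28% × $7,100 = $1,988/month.
At $24.72 per $1,000, that supports 1,988/24.72 × 1,000 ≈ $80,420 → $80,400.
LTV cap: 70% × $214,000 = $149,800 → $149,800.
Binding constraint: payment-to-income.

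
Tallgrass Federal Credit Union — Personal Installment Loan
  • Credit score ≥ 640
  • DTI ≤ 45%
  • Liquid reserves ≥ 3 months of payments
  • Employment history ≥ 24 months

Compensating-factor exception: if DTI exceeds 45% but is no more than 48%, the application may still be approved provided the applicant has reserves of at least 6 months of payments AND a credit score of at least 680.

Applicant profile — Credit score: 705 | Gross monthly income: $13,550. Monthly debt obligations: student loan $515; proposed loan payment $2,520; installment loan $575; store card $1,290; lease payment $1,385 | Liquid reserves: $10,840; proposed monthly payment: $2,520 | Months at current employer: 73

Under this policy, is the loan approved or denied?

Denied

Credit score 705 ≥ 640 (meets base)
Total debts = (515 + 2,520 + 575 + 1,290 + 1,385) = 6,285. DTI: 6,285 ÷ 13,550 = 46.4%, over the 45% base limit.
Liquid reserves cover 10,840/2,520 = 4.3 months — ≥ 3 required
Employment 73 ≥ 24 months
DTI 46.4% is within the 45%–48% exception band; checking compensating factors.
Reserves 4.3 < 6 months; credit score 705 ≥ 680.
Override conditions not both satisfied; exception does not apply.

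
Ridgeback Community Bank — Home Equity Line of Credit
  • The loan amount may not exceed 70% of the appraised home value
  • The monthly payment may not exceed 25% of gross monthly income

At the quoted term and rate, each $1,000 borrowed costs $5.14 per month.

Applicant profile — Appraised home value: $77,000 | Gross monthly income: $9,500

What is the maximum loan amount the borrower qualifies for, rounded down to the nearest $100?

$53,900

Payment cap: 25% × $9,500 = $2,375/month.
At $5.14 per $1,000, that supports 2,375/5.14 × 1,000 ≈ $462,062 → $462,000.
LTV cap: 70% × $77,000 = $53,900 → $53,900.
Binding constraint: loan-to-value.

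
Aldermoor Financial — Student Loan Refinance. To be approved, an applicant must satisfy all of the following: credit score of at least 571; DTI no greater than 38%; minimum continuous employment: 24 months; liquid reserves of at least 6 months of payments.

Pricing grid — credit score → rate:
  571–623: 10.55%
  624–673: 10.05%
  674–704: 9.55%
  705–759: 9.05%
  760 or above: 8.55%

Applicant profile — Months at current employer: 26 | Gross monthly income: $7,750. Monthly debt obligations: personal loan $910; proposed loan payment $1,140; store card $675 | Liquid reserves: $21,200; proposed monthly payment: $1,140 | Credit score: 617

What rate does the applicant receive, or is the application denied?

Credit score 617 ≥ 571 (meets minimum)
Liquid reserves cover 21,200/1,140 = 18.6 months — ≥ 6 required
Total monthly debts = (910 + 1,140 + 675) = 2,725. Debt-to-income = 2,725/7,750 = 35.2% — meets 38% limit
Employment 26 ≥ 24 months
All requirements met. Score 617 falls in the 571–623 tier → 10.55%.

Approved at 10.55%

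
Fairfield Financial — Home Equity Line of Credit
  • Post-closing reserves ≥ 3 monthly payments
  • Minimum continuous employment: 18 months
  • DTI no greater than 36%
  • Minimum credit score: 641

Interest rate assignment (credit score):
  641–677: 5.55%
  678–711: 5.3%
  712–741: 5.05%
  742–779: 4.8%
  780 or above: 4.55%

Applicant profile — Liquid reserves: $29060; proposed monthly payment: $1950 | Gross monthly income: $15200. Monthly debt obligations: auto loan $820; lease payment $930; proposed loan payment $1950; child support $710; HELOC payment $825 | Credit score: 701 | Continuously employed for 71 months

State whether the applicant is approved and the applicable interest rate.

Credit score 701 ≥ 641 (meets minimum)
Employment 71 ≥ 18 months
Total monthly debts = (820 + 930 + 1,950 + 710 + 825) = 5,235. DTI: 5,235 ÷ 15,200 = 34.4%, within the 36% cap
Reserves = 29,060/1,950 = 14.9 months ≥ 3
All requirements met. Score 701 falls in the 678–711 tier → 5.3%.

Approved at 5.3%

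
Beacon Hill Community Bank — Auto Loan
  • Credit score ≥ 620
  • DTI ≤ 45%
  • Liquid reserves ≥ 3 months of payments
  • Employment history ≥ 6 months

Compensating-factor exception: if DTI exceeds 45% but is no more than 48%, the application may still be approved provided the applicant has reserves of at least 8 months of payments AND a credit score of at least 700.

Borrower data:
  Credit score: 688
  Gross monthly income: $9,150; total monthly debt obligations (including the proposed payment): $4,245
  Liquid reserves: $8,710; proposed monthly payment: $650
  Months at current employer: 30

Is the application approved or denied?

Credit score 688 ≥ 620 (meets base)
DTI: 4,245 ÷ 9,150 = 46.4%, over the 45% base limit.
Reserves: 8,710 ÷ 650 = 13.4 months (meets 3-month minimum)
Employment 30 ≥ 6 months
46.4% falls in the override range (45%–48%), so the compensating-factor test applies.
Override check — reserves: 13.4 mo (ok); score: 688 (below 700).
Compensating-factor requirement not fully met.

Denied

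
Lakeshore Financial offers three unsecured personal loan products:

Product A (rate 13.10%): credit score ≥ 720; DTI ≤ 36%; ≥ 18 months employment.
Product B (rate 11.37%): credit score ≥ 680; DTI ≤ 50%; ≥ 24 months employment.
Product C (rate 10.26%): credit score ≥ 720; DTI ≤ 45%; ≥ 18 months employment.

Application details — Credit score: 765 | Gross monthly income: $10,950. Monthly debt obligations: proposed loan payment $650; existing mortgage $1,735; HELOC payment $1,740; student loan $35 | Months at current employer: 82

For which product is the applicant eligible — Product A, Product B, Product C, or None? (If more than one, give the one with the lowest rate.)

Total debts = (650 + 1,735 + 1,740 + 35) = 4,160; DTI = 4,160/10,950 = 38%.
Product A: score 765 ≥ 720; DTI 38% > 36%; employment 82 ≥ 18 mo → does not qualify.
Product B: score 765 ≥ 680; DTI 38% ≤ 50%; employment 82 ≥ 24 mo → qualifies.
Product C: score 765 ≥ 720; DTI 38% ≤ 45%; employment 82 ≥ 18 mo → qualifies.
Qualifying: Product B, Product C. Lowest rate is 10.26% → Product C.

Product C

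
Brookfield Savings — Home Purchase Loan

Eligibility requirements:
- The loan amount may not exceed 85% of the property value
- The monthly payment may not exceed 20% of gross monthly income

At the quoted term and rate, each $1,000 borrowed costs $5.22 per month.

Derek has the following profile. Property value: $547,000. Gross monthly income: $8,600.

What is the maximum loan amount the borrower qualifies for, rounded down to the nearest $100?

Payment cap: 20% × $8,600 = $1,720/month.
At $5.22 per $1,000, that supports 1,720/5.22 × 1,000 ≈ $329,501 → $329,500.
LTV cap: 85% × $547,000 = $464,950 → $464,900.
Binding constraint: payment-to-income.

$329,500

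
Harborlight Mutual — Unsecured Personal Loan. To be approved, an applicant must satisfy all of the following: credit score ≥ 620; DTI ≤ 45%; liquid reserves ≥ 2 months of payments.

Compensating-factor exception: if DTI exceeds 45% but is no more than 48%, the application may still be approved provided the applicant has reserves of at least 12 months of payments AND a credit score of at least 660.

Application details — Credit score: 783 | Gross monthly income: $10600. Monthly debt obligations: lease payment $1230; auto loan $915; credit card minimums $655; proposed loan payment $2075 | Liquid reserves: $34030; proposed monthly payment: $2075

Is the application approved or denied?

Credit score 783 ≥ 620 (meets base)
Total debts = (1,230 + 915 + 655 + 2,075) = 4,875. DTI = 4,875/10,600 = 46% > 45% — standard DTI limit exceeded.
Liquid reserves cover 34,030/2,075 = 16.4 months — ≥ 2 required
DTI 46% is within the 45%–48% exception band; checking compensating factors.
Reserves 16.4 ≥ 12 months; credit score 783 ≥ 660.
Both compensating conditions met → exception applies.

Approved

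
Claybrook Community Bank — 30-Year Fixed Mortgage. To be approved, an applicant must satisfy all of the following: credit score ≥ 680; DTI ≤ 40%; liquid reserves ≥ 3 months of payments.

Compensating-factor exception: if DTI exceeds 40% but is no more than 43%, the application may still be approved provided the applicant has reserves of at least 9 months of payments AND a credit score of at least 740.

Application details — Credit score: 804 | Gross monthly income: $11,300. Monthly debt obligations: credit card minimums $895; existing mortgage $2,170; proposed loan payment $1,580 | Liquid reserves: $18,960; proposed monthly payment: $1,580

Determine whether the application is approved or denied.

Credit score 804 ≥ 680 (meets base)
Total debts = (895 + 2,170 + 1,580) = 4,645. DTI = 4,645/11,300 = 41.1% > 40% — standard DTI limit exceeded.
Reserves: 18,960 ÷ 1,580 = 12.0 months (meets 3-month minimum)
41.1% falls in the override range (40%–43%), so the compensating-factor test applies.
Override check — reserves: 12.0 mo (ok); score: 804 (ok).
Both compensating conditions met → exception applies.

Approved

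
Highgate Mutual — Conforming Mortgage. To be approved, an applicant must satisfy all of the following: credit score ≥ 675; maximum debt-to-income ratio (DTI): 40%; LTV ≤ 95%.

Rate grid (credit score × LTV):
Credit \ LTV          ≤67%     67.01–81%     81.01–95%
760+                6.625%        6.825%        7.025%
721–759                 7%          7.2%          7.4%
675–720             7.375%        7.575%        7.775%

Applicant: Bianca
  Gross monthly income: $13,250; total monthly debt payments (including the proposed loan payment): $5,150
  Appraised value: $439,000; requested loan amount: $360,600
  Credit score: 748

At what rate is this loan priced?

Credit score 748 ≥ 675; DTI: 5,150 ÷ 13,250 = 38.9%, within the 40% cap
Loan-to-value = 360,600/439,000 = 82.1% — pass (95% max)
Score 748 is in the 721–759 band; LTV 82.1% is in the 81.01–95% band → 7.4%.

7.4%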